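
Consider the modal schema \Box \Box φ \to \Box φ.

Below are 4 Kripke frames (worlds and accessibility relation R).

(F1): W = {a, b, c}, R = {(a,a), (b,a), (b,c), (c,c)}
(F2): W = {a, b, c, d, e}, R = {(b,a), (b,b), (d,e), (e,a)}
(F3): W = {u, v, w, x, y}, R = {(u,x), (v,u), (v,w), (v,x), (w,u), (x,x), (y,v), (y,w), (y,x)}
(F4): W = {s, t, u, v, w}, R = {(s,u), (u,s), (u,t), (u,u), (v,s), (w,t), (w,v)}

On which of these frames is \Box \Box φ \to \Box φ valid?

(F1)

The schema corresponds to density: \forall x \forall y (Rxy \to \exists z (Rxz \wedge Rzy)).
(F1): condition met.
(F2): fails — Rde but no z with Rdz and Rze.
(F3): fails — Rwu but no z with Rwz and Rzu.
(F4): fails — Rwt but no z with Rwz and Rzt.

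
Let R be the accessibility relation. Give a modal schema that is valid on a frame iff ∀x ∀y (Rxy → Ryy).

A defining formula is □(□s → s) (the T□ axiom).
Suppose □(□s→s) is valid. Take Rxy and set V(s)={w : Ryw}. Then at y, □s holds; since □(□s→s) at x, □s→s at y, so s at y, i.e. Ryy.

□(□s → s)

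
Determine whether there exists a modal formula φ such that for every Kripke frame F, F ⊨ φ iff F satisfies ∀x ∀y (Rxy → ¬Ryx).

Modal frame validity is preserved under surjective bounded morphisms.
The 4-cycle (worlds w0,w1,w2,w3 with w0→w1→w2→w3→w0) is asymmetric. Mapping every world to a single reflexive point • is a surjective bounded morphism, and the reflexive point is not asymmetric (R•• but asymmetry requires ¬R••).
So the class is not modally definable.

Not modally definable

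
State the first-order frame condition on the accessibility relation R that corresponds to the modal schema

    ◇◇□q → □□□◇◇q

∀x ∀y ∀z ((xR²y ∧ xR³z) → ∃w (yRw ∧ zR²w))

This is a Sahlqvist (Geach-type) schema ◇^2□^1q → □^3◇^2q.
Minimal-valuation argument: fix x; take any y with xR^2y and any z with xR^3z. Set V(q) to the set of worlds R-reachable from y in exactly 1 step. Then □^1q holds at y, so the antecedent holds at x; validity forces ◇^2q at z, giving a w with zR^2w and yR^1w.
First-order correspondent: ∀x ∀y ∀z ((xR²y ∧ xR³z) → ∃w (yRw ∧ zR²w)).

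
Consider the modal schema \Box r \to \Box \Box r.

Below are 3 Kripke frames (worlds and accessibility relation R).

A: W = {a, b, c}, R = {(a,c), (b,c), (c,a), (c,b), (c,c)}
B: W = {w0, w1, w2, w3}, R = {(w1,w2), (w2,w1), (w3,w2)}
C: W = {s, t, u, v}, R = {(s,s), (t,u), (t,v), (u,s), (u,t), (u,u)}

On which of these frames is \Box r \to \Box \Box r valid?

Frame correspondent (Sahlqvist): \forall x \forall y \forall z (Rxy \wedge Ryz \to Rxz) — i.e. transitivity.
A: fails — Rbc and Rcb but not Rbb.
B: fails — Rw1w2 and Rw2w1 but not Rw1w1.
C: fails — Rut and Rtv but not Ruv.
Valid on no frame.

none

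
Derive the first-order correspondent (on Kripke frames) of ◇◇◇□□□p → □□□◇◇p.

This is a Sahlqvist (Geach-type) schema ◇^3□^3p → □^3◇^2p.
Minimal-valuation argument: fix x; take any y with xR^3y and any z with xR^3z. Set V(p) to the set of worlds R-reachable from y in exactly 3 steps. Then □^3p holds at y, so the antecedent holds at x; validity forces ◇^2p at z, giving a w with zR^2w and yR^3w.
First-order correspondent: ∀x ∀y ∀z ((xR³y ∧ xR³z) → ∃w (yR³w ∧ zR²w)).

∀x ∀y ∀z ((xR³y ∧ xR³z) → ∃w (yR³w ∧ zR²w))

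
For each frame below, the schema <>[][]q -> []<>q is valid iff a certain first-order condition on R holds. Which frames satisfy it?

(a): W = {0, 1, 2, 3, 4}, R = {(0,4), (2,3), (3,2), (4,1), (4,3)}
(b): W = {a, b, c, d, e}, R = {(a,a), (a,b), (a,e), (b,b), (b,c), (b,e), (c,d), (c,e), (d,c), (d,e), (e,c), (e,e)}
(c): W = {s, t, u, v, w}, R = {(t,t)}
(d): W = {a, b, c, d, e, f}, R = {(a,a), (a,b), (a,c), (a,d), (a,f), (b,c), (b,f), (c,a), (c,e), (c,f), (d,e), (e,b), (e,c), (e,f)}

(b), (c)

Frame correspondent (Sahlqvist): forall x forall y forall z ((xRy & xRz) -> exists w (y R^2 w & zRw)) — i.e. a generalized confluence (Geach) condition.
(a): fails — 0R4, 0R4 but no w with 4R²w and 4Rw.
(b): condition met.
(c): condition met.
(d): fails — aRa, aRf but no w with aR²w and fRw.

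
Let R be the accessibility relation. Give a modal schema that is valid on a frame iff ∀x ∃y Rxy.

The condition is seriality. The D schema □r → ◇r defines it.
Suppose □r→◇r is valid. At any x set V(r)=W. Then □r at x, so ◇r at x, so x has a successor.

□r → ◇r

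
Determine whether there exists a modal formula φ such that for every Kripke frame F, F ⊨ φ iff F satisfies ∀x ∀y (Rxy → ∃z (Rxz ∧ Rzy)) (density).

Yes: it is density, defined by the C4 schema □□p → □p.
Suppose □□p→□p is valid. Take Rxy and set V(p)={w : xR²w}. Then □□p at x, so □p at x, so p at y, i.e. ∃z(Rxz∧Rzy).

Yes — defined by □□p → □p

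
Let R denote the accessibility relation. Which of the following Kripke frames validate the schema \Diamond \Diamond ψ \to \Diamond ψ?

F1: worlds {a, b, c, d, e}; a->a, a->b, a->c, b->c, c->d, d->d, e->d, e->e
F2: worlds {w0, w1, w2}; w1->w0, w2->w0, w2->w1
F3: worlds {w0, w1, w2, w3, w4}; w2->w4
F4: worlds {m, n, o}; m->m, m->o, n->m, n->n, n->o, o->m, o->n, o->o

F2, F3

The schema corresponds to transitivity: \forall x \forall y \forall z (Rxy \wedge Ryz \to Rxz).
F1: fails — Rbc and Rcd but not Rbd.
F2: holds.
F3: holds.
F4: fails — Rmo and Ron but not Rmn.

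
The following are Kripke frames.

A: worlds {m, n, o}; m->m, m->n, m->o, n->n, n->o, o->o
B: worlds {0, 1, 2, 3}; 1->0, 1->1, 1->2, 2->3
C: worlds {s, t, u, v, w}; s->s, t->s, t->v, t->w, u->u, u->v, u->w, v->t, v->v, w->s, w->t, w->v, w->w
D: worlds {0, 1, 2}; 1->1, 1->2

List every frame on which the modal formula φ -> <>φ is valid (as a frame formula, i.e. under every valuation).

Frame correspondent (Sahlqvist): forall x Rxx — i.e. reflexivity.
A: holds.
B: fails — world 0 does not see itself.
C: fails — world t does not see itself.
D: fails — world 0 does not see itself.
Valid on: A.

A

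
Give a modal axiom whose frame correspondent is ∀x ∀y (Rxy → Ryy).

□(□ψ → ψ)

This is shift-reflexivity; the standard corresponding axiom is T□: □(□ψ → ψ).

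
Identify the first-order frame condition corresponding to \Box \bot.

This schema is the Ver axiom.
It corresponds to emptiness of R: \forall x \forall y \neg Rxy.

emptiness of R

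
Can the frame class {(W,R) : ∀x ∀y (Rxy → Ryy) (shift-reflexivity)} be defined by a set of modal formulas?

The condition is shift-reflexivity. A defining modal formula is □(□q → q).
Suppose □(□q→q) is valid. Take Rxy and set V(q)={w : Ryw}. Then at y, □q holds; since □(□q→q) at x, □q→q at y, so q at y, i.e. Ryy.

Yes, by □(□q → q)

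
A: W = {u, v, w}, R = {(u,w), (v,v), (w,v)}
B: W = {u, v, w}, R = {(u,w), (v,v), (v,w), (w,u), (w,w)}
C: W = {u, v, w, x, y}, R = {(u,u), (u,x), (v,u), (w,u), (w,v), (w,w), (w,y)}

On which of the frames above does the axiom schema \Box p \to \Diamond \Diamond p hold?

B

Frame correspondent (Sahlqvist): \forall x \exists w (xRw \wedge x R^2 w) — i.e. a generalized confluence (Geach) condition.
A: fails — at u but no t with uRt and uR²t.
B: holds.
C: fails — at x but no t with xRt and xR²t.
Valid on: B.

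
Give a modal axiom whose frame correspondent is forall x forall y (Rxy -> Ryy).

This is shift-reflexivity; the standard corresponding axiom is T□: □(□p → p).

□(□p → p)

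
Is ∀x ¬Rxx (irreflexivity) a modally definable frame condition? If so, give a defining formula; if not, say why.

No

If a class were modally definable it would be closed under surjective bounded morphisms (Goldblatt–Thomason).
The 5-cycle (worlds a,b,c,d,e with a→b→c→d→e→a) is irreflexive, and the map sending every world to a single reflexive point • is a surjective bounded morphism (forth: every edge maps to (•,•); back: every world has a successor). So any modal formula valid on the 5-cycle is also valid on the reflexive point, which is not irreflexive.
So the class is not modally definable.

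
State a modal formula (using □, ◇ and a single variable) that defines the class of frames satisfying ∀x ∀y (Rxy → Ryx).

This is symmetry; the standard corresponding axiom is B: p → □◇p.
Suppose p→□◇p is valid. Take Rxy and set V(p)={x}. Then p at x, so □◇p at x, so ◇p at y, so some z with Ryz has p; z=x, i.e. Ryx.

p → □◇p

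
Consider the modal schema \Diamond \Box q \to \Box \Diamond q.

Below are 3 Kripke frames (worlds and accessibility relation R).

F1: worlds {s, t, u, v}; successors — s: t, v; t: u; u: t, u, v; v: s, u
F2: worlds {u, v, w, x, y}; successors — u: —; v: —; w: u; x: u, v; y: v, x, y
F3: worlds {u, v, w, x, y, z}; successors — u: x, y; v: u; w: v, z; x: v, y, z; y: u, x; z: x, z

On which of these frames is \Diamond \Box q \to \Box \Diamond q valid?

This is the axiom for convergence; its first-order frame correspondent is \forall x \forall y \forall z (Rxy \wedge Rxz \to \exists w (Ryw \wedge Rzw)).
F1: holds.
F2: fails — Rwu and Rwu but u and u have no common successor.
F3: fails — Rux and Ruy but x and y have no common successor.

F1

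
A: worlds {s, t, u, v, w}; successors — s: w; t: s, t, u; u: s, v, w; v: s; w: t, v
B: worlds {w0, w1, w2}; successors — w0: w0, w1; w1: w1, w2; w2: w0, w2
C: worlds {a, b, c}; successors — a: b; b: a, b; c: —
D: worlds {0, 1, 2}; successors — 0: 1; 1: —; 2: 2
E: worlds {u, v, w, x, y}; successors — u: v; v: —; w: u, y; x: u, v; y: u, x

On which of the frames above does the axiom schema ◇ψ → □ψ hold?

D

This is the axiom for partial functionality; its first-order frame correspondent is ∀x ∀y ∀z (Rxy ∧ Rxz → y = z).
A: fails — t sees both s and t.
B: fails — w0 sees both w0 and w1.
C: fails — b sees both a and b.
D: holds.
E: fails — w sees both u and y.
Valid on: D.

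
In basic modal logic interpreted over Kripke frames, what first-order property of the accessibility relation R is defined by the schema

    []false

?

emptiness of R: forall x forall y ~Rxy

This schema is the Ver axiom.
It corresponds to emptiness of R: forall x forall y ~Rxy.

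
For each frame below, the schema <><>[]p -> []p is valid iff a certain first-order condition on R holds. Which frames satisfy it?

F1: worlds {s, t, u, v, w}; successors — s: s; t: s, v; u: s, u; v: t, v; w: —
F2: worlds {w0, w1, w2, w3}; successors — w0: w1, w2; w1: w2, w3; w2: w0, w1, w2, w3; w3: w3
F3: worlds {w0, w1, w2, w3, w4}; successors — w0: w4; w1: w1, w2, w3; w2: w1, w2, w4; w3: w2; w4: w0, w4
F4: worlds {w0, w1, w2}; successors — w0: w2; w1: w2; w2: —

Frame correspondent (Sahlqvist): forall x forall y forall z ((x R^2 y & xRz) -> exists w (yRw & z = w)) — i.e. a generalized confluence (Geach) condition.
F1: fails — tR²s, tRv but no w* with sRw* and v=w*.
F2: fails — w0R²w1, w0Rw1 but no w with w1Rw and w1=w.
F3: fails — w1R²w2, w1Rw3 but no w with w2Rw and w3=w.
F4: ✓.
Valid on: F4.

F4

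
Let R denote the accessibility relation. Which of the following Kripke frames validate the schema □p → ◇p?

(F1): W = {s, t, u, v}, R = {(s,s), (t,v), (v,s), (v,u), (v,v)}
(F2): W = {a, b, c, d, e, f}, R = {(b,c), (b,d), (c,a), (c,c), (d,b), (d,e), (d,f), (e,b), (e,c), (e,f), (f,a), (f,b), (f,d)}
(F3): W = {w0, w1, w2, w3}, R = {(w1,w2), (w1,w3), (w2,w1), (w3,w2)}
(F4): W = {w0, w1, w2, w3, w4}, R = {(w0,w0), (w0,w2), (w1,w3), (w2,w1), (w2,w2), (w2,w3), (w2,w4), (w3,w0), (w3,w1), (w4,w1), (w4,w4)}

Frame correspondent (Sahlqvist): ∀x ∃y Rxy — i.e. seriality.
(F1): fails — world u has no successor.
(F2): fails — world a has no successor.
(F3): fails — world w0 has no successor.
(F4): ✓.

(F4)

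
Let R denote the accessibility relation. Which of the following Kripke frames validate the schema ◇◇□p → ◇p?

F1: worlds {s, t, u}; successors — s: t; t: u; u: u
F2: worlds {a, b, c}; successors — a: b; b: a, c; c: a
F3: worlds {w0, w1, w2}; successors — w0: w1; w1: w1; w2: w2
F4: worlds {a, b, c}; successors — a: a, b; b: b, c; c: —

F3

Frame correspondent (Sahlqvist): ∀x ∀y (xR²y → ∃w (yRw ∧ xRw)) — i.e. a generalized confluence (Geach) condition.
F1: fails — sR²u but no w with uRw and sRw.
F2: fails — aR²c but no w with cRw and aRw.
F3: ✓.
F4: fails — aR²c but no w with cRw and aRw.
Valid on: F3.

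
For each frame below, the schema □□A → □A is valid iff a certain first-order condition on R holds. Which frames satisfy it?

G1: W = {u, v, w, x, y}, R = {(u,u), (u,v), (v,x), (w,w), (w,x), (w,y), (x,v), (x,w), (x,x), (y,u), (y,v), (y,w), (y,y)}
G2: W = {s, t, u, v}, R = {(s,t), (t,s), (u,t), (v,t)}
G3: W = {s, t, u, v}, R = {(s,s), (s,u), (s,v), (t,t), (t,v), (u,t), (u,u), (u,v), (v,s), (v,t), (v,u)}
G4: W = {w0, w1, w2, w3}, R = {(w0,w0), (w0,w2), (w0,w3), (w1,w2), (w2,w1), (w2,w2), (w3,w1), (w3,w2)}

G1, G3, G4

The schema corresponds to density: ∀x ∀y (Rxy → ∃z (Rxz ∧ Rzy)).
G1: holds.
G2: fails — Rvt but no z with Rvz and Rzt.
G3: holds.
G4: holds.
Valid on: G1, G3, G4.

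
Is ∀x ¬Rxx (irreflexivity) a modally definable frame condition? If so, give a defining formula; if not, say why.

No — not modally definable

If a class were modally definable it would be closed under surjective bounded morphisms (Goldblatt–Thomason).
The 4-cycle (worlds w0,w1,w2,w3 with w0→w1→w2→w3→w0) is irreflexive, and the map sending every world to a single reflexive point • is a surjective bounded morphism (forth: every edge maps to (•,•); back: every world has a successor). So any modal formula valid on the 4-cycle is also valid on the reflexive point, which is not irreflexive.
Hence irreflexivity is not modally definable.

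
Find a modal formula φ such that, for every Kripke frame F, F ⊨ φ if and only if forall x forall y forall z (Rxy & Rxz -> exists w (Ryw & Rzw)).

◇□s → □◇s

The condition is convergence. The .2 schema ◇□s → □◇s defines it.
Suppose ◇□s→□◇s is valid. Take Rxy, Rxz and set V(s)={w : Ryw}. Then □s at y so ◇□s at x, so □◇s at x, so ◇s at z, giving w with Rzw and Ryw.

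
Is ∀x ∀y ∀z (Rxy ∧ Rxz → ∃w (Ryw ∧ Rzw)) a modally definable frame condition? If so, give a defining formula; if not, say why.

The condition is convergence. A defining modal formula is ◇□p → □◇p.

Yes — defined by ◇□p → □◇p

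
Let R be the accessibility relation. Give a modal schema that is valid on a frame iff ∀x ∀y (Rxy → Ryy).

□(□q → q)

This is shift-reflexivity; the standard corresponding axiom is T□: □(□q → q).
Suppose □(□q→q) is valid. Take Rxy and set V(q)={w : Ryw}. Then at y, □q holds; since □(□q→q) at x, □q→q at y, so q at y, i.e. Ryy.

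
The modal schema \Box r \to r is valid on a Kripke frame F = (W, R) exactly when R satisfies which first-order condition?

reflexivity: \forall x Rxx

This schema is the T axiom.
Its frame correspondent is reflexivity — \forall x Rxx.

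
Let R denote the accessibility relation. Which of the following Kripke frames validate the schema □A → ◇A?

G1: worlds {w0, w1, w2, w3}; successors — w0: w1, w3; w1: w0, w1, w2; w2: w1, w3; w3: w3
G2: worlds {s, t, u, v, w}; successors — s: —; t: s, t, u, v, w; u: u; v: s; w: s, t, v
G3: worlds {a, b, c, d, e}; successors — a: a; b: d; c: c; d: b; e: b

Frame correspondent (Sahlqvist): ∀x ∃y Rxy — i.e. seriality.
G1: satisfies the condition.
G2: fails — world s has no successor.
G3: satisfies the condition.

G1, G3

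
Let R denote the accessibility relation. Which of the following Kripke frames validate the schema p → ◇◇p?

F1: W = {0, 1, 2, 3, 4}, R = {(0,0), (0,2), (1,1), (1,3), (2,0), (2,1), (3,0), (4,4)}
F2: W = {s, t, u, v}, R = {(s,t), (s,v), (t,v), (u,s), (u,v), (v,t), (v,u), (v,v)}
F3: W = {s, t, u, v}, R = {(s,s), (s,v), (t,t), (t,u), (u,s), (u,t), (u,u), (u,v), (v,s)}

F3

Frame correspondent (Sahlqvist): ∀x ∃w (x = w ∧ xR²w) — i.e. a generalized confluence (Geach) condition.
F1: fails — at 3 but no w with 3=w and 3R²w.
F2: fails — at s but no w with s=w and sR²w.
F3: ✓.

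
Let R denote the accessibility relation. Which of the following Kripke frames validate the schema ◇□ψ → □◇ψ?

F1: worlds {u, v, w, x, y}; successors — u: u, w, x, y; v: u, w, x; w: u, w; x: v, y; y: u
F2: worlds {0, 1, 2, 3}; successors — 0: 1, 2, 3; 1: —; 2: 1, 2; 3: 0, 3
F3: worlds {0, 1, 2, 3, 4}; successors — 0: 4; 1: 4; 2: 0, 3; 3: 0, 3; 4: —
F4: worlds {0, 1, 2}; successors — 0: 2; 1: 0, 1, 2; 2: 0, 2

F4

This is the axiom for convergence; its first-order frame correspondent is ∀x ∀y ∀z (Rxy ∧ Rxz → ∃w (Ryw ∧ Rzw)).
F1: fails — Ruw and Rux but w and x have no common successor.
F2: fails — R02 and R01 but 2 and 1 have no common successor.
F3: fails — R04 and R04 but 4 and 4 have no common successor.
F4: holds.
Valid on: F4.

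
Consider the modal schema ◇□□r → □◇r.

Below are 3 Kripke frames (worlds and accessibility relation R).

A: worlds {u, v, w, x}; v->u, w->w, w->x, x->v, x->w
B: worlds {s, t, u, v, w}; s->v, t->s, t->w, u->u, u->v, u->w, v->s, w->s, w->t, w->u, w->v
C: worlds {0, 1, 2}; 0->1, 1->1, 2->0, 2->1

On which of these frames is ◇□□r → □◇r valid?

Frame correspondent (Sahlqvist): ∀x ∀y ∀z ((xRy ∧ xRz) → ∃w (yR²w ∧ zRw)) — i.e. a generalized confluence (Geach) condition.
A: fails — vRu, vRu but no t with uR²t and uRt.
B: fails — sRv, sRv but no w* with vR²w* and vRw*.
C: holds.
Valid on: C.

C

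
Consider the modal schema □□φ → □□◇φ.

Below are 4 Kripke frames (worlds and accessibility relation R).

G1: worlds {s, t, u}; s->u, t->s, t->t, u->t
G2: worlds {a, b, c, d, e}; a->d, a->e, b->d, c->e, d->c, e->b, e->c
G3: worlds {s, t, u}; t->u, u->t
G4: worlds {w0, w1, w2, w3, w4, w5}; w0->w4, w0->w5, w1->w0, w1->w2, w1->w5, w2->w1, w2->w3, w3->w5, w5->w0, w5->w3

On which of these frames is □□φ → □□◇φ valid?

This is the axiom for a generalized confluence (Geach) condition; its first-order frame correspondent is ∀x ∀z (xR²z → ∃w (xR²w ∧ zRw)).
G1: fails — uR²s but no w with uR²w and sRw.
G2: fails — aR²b but no w with aR²w and bRw.
G3: fails — tR²t but no w with tR²w and tRw.
G4: fails — w0R²w0 but no w with w0R²w and w0Rw.

none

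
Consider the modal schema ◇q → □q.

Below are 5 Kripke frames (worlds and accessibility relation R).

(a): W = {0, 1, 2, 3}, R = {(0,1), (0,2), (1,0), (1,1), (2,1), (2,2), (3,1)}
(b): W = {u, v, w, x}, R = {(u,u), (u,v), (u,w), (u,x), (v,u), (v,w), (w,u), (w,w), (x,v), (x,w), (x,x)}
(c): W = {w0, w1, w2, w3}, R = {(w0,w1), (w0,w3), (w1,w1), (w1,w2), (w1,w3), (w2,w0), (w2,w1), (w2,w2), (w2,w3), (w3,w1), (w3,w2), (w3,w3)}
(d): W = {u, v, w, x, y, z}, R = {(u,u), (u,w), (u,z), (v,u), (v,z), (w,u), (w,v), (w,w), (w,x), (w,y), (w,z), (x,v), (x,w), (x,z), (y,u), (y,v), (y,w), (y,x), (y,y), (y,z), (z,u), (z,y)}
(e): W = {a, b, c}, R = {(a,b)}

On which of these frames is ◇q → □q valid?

Frame correspondent (Sahlqvist): ∀x ∀y ∀z (Rxy ∧ Rxz → y = z) — i.e. partial functionality.
(a): fails — 0 sees both 1 and 2.
(b): fails — u sees both u and v.
(c): fails — w0 sees both w1 and w3.
(d): fails — u sees both u and w.
(e): ✓.
Valid on: (e).

(e)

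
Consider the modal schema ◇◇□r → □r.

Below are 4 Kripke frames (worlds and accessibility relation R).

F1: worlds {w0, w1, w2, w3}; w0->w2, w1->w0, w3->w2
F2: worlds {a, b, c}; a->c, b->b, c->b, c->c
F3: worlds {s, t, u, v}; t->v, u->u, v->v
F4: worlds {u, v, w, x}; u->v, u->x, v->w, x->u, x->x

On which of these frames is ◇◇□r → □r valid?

F3

This is the axiom for a generalized confluence (Geach) condition; its first-order frame correspondent is ∀x ∀y ∀z ((xR²y ∧ xRz) → ∃w (yRw ∧ z = w)).
F1: fails — w1R²w2, w1Rw0 but no w with w2Rw and w0=w.
F2: fails — aR²b, aRc but no w with bRw and c=w.
F3: condition met.
F4: fails — uR²w, uRv but no t with wRt and v=t.
Valid on: F3.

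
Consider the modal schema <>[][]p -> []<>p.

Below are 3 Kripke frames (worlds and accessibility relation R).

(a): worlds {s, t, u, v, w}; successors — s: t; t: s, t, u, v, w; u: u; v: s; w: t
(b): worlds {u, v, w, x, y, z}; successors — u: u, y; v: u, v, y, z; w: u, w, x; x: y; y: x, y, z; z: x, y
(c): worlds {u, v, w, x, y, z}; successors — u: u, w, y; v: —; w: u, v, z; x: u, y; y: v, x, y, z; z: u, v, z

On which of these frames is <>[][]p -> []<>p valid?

This is the axiom for a generalized confluence (Geach) condition; its first-order frame correspondent is forall x forall y forall z ((xRy & xRz) -> exists w (y R^2 w & zRw)).
(a): fails — tRu, tRs but no w* with uR²w* and sRw*.
(b): satisfies the condition.
(c): fails — wRu, wRv but no t with uR²t and vRt.
Valid on: (b).

(b)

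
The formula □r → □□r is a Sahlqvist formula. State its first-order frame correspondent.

Transitivity

Suppose □r→□□r is valid. Take Rxy, Ryz and set V(r)={w : Rxw}. Then □r at x, so □□r at x, so □r at y, so r at z, i.e. Rxz.
Conversely, on a frame with transitivity the schema holds at every world under every valuation.
So the correspondent is transitivity.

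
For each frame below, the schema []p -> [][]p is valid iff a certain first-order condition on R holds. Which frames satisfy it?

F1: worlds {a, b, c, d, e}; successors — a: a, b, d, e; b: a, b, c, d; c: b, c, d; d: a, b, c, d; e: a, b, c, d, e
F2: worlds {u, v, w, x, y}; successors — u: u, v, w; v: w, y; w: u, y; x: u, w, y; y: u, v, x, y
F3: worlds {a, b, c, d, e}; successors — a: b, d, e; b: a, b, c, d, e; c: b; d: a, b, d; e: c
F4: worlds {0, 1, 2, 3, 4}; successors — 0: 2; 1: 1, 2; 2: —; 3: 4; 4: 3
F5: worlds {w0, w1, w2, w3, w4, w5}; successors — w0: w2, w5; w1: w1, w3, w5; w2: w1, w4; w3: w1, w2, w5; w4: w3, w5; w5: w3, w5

none

The schema corresponds to transitivity: forall x forall y forall z (Rxy & Ryz -> Rxz).
F1: fails — Rcd and Rda but not Rca.
F2: fails — Ruv and Rvy but not Ruy.
F3: fails — Rab and Rbc but not Rac.
F4: fails — R34 and R43 but not R33.
F5: fails — Rw2w4 and Rw4w5 but not Rw2w5.
Valid on no frame.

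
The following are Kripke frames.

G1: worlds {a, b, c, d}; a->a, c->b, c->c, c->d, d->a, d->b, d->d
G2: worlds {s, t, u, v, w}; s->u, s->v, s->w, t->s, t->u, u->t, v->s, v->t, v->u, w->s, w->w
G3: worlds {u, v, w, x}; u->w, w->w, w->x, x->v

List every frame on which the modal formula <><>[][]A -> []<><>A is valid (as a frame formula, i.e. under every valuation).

Frame correspondent (Sahlqvist): forall x forall y forall z ((x R^2 y & xRz) -> exists w (y R^2 w & z R^2 w)) — i.e. a generalized confluence (Geach) condition.
G1: fails — cR²a, cRb but no w with aR²w and bR²w.
G2: ✓.
G3: fails — uR²x, uRw but no t with xR²t and wR²t.
Valid on: G2.

G2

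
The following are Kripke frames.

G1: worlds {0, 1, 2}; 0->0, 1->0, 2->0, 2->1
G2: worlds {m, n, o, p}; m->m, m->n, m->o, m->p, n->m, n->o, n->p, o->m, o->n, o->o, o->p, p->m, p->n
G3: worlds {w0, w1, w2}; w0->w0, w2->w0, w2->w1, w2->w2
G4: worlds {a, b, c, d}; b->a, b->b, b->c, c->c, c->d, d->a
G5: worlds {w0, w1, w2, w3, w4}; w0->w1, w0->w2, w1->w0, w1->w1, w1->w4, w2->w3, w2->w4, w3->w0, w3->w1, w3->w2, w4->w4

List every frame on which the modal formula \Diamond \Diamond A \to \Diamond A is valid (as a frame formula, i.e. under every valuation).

Frame correspondent (Sahlqvist): \forall x \forall y \forall z (Rxy \wedge Ryz \to Rxz) — i.e. transitivity.
G1: condition met.
G2: fails — Rpm and Rmo but not Rpo.
G3: condition met.
G4: fails — Rbc and Rcd but not Rbd.
G5: fails — Rw1w0 and Rw0w2 but not Rw1w2.
Valid on: G1, G3.

G1, G3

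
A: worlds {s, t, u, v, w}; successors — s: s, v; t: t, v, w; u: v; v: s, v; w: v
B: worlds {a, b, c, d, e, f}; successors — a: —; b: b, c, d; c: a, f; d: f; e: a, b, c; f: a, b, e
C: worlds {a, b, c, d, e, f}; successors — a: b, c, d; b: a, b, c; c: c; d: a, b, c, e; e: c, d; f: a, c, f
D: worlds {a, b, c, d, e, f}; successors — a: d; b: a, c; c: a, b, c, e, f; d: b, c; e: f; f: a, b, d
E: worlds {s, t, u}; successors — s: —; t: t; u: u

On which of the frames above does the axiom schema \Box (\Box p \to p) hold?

This is the axiom for shift-reflexivity; its first-order frame correspondent is \forall x \forall y (Rxy \to Ryy).
A: fails — Rtw but not Rww.
B: fails — Rbc but not Rcc.
C: fails — Rde but not Ree.
D: fails — Rcf but not Rff.
E: condition met.

E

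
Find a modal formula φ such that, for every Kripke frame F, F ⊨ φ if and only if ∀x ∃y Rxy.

The condition is seriality. The D schema □p → ◇p defines it.

□p → ◇p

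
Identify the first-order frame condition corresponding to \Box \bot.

□⊥ is valid iff no world has any successor (otherwise □⊥ fails at any world with one).

emptiness of R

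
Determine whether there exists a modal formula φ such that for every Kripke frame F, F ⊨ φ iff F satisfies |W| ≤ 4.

If a class were modally definable it would be closed under disjoint unions (Goldblatt–Thomason).
Any modal formula valid on each of 5 disjoint one-world frames is valid on their disjoint union (validity is preserved under disjoint unions). Each one-world frame has |W|=1≤4, but the union has |W|=5.
So the class is not modally definable.

No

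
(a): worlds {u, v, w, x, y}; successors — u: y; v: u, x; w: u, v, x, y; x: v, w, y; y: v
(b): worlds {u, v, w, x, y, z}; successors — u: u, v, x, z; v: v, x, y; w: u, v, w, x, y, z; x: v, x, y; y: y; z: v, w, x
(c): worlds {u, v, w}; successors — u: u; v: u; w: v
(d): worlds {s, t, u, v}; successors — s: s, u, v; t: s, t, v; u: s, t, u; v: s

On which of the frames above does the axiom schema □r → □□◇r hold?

The schema corresponds to a generalized confluence (Geach) condition: ∀x ∀z (xR²z → ∃w (xRw ∧ zRw)).
(a): fails — uR²v but no t with uRt and vRt.
(b): fails — uR²y but no t with uRt and yRt.
(c): fails — wR²u but no t with wRt and uRt.
(d): condition met.
Valid on: (d).

(d)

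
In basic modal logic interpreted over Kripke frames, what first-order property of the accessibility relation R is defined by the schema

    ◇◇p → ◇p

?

transitivity

Replacing p by ¬p and contraposing gives the equivalent schema □p → □□p.
Suppose □p→□□p is valid. Take Rxy, Ryz and set V(p)={w : Rxw}. Then □p at x, so □□p at x, so □p at y, so p at z, i.e. Rxz.
The converse is a direct semantic check.
So the correspondent is transitivity.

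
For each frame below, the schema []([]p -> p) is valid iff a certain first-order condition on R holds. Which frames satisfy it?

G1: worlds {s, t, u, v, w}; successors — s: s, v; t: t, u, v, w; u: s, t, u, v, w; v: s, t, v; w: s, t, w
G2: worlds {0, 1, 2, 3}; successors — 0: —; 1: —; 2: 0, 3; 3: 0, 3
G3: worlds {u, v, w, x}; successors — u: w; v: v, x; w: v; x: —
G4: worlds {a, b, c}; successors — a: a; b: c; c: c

G1, G4

This is the axiom for shift-reflexivity; its first-order frame correspondent is forall x forall y (Rxy -> Ryy).
G1: satisfies the condition.
G2: fails — R20 but not R00.
G3: fails — Rvx but not Rxx.
G4: satisfies the condition.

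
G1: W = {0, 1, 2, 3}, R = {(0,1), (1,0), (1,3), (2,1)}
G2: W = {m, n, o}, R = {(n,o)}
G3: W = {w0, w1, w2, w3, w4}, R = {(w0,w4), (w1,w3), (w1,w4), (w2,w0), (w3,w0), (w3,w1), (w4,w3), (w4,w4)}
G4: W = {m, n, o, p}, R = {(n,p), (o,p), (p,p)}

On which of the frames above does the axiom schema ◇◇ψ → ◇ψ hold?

G2, G4

Frame correspondent (Sahlqvist): ∀x ∀y ∀z (Rxy ∧ Ryz → Rxz) — i.e. transitivity.
G1: fails — R01 and R10 but not R00.
G2: satisfies the condition.
G3: fails — Rw0w4 and Rw4w3 but not Rw0w3.
G4: satisfies the condition.
Valid on: G2, G4.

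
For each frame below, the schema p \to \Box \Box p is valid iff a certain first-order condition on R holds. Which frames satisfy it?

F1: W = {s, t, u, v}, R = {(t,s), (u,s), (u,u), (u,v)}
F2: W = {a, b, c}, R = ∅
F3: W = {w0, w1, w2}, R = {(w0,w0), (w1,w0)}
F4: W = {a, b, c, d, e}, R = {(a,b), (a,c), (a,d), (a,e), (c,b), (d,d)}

F2

Frame correspondent (Sahlqvist): \forall x \forall z (x R^2 z \to \exists w (x = w \wedge z = w)) — i.e. a generalized confluence (Geach) condition.
F1: fails — uR²s but u ≠ s.
F2: ✓.
F3: fails — w1R²w0 but w1 ≠ w0.
F4: fails — aR²b but a ≠ b.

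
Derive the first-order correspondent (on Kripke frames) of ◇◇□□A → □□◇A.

∀x ∀y ∀z ((xR²y ∧ xR²z) → ∃w (yR²w ∧ zRw))

This is a Sahlqvist (Geach-type) schema ◇^2□^2A → □^2◇^1A.
First-order correspondent: ∀x ∀y ∀z ((xR²y ∧ xR²z) → ∃w (yR²w ∧ zRw)).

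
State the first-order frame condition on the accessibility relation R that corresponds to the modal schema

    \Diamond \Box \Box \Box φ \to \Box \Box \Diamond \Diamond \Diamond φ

\forall x \forall y \forall z ((xRy \wedge x R^2 z) \to \exists w (y R^3 w \wedge z R^3 w))

This is a Sahlqvist (Geach-type) schema ◇^1□^3φ → □^2◇^3φ.
Minimal-valuation argument: fix x; take any y with xR^1y and any z with xR^2z. Set V(φ) to the set of worlds R-reachable from y in exactly 3 steps. Then □^3φ holds at y, so the antecedent holds at x; validity forces ◇^3φ at z, giving a w with zR^3w and yR^3w.
First-order correspondent: \forall x \forall y \forall z ((xRy \wedge x R^2 z) \to \exists w (y R^3 w \wedge z R^3 w)).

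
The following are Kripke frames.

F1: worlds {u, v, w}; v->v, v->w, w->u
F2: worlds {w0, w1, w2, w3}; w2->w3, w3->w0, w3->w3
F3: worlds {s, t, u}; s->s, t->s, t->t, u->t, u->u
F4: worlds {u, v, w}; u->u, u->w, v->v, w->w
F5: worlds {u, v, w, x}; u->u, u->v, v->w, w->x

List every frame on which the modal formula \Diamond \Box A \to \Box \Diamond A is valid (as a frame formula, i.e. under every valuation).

F3, F4

Frame correspondent (Sahlqvist): \forall x \forall y \forall z (Rxy \wedge Rxz \to \exists w (Ryw \wedge Rzw)) — i.e. convergence.
F1: fails — Rvv and Rvw but v and w have no common successor.
F2: fails — Rw3w0 and Rw3w0 but w0 and w0 have no common successor.
F3: satisfies the condition.
F4: satisfies the condition.
F5: fails — Ruv and Ruu but v and u have no common successor.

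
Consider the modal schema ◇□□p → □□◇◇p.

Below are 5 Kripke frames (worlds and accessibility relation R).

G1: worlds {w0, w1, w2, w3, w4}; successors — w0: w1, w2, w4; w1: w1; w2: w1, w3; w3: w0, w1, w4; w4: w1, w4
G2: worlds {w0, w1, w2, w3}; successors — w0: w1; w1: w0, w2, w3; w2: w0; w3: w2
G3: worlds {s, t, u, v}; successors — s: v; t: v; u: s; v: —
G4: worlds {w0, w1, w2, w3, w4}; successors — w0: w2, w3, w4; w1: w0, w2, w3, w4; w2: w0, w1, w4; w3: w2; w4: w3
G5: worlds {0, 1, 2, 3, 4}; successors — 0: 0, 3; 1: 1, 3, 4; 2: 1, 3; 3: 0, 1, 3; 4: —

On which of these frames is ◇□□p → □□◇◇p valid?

The schema corresponds to a generalized confluence (Geach) condition: ∀x ∀y ∀z ((xRy ∧ xR²z) → ∃w (yR²w ∧ zR²w)).
G1: ✓.
G2: fails — w1Rw0, w1R²w2 but no w with w0R²w and w2R²w.
G3: fails — uRs, uR²v but no w with sR²w and vR²w.
G4: fails — w0Rw3, w0R²w4 but no w with w3R²w and w4R²w.
G5: fails — 1R1, 1R²4 but no w with 1R²w and 4R²w.
Valid on: G1.

G1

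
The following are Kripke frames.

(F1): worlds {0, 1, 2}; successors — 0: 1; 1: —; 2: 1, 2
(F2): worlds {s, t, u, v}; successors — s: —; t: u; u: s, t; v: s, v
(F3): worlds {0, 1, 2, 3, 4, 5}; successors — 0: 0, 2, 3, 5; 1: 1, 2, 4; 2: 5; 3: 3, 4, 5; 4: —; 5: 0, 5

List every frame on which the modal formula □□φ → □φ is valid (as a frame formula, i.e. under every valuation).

(F3)

The schema corresponds to density: ∀x ∀y (Rxy → ∃z (Rxz ∧ Rzy)).
(F1): fails — R01 but no z with R0z and Rz1.
(F2): fails — Rut but no z with Ruz and Rzt.
(F3): satisfies the condition.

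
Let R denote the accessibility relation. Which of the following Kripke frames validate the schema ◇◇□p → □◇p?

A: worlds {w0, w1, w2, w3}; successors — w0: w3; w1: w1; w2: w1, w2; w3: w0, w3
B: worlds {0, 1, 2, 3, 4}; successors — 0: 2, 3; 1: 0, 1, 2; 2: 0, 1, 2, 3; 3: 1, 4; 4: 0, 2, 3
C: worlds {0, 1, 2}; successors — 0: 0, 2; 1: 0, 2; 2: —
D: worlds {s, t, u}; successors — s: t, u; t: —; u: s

This is the axiom for a generalized confluence (Geach) condition; its first-order frame correspondent is ∀x ∀y ∀z ((xR²y ∧ xRz) → ∃w (yRw ∧ zRw)).
A: ✓.
B: fails — 0R²0, 0R3 but no w with 0Rw and 3Rw.
C: fails — 0R²0, 0R2 but no w with 0Rw and 2Rw.
D: fails — sR²s, sRt but no w with sRw and tRw.

A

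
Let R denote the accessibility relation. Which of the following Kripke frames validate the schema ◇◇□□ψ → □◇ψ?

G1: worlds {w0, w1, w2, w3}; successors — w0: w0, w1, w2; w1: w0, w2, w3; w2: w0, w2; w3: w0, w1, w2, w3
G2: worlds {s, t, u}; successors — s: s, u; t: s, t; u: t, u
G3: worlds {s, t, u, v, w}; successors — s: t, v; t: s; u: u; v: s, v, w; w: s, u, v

This is the axiom for a generalized confluence (Geach) condition; its first-order frame correspondent is ∀x ∀y ∀z ((xR²y ∧ xRz) → ∃w (yR²w ∧ zRw)).
G1: ✓.
G2: ✓.
G3: fails — vR²u, vRs but no w* with uR²w* and sRw*.
Valid on: G1, G2.

G1, G2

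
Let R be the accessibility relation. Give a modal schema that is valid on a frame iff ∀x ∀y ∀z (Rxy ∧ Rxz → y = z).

◇q → □q

The condition is partial functionality. The CD schema ◇q → □q defines it.
Suppose ◇q→□q is valid. Take Rxy, Rxz and set V(q)={y}. Then ◇q at x, so □q at x, so q at z, i.e. z=y.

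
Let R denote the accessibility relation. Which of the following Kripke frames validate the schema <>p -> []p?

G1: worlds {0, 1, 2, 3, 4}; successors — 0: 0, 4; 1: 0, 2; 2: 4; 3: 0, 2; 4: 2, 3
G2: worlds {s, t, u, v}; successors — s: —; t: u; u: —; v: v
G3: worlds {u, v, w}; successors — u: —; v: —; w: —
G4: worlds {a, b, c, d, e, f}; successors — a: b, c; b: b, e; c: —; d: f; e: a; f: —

This is the axiom for partial functionality; its first-order frame correspondent is forall x forall y forall z (Rxy & Rxz -> y = z).
G1: fails — 0 sees both 0 and 4.
G2: satisfies the condition.
G3: satisfies the condition.
G4: fails — a sees both b and c.
Valid on: G2, G3.

G2, G3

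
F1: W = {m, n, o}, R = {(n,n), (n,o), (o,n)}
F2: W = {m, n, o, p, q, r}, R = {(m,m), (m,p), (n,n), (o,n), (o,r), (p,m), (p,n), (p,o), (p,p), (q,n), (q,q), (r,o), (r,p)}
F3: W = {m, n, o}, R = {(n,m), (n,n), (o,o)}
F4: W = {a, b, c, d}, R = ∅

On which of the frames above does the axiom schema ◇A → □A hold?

F4

The schema corresponds to partial functionality: ∀x ∀y ∀z (Rxy ∧ Rxz → y = z).
F1: fails — n sees both n and o.
F2: fails — m sees both m and p.
F3: fails — n sees both m and n.
F4: condition met.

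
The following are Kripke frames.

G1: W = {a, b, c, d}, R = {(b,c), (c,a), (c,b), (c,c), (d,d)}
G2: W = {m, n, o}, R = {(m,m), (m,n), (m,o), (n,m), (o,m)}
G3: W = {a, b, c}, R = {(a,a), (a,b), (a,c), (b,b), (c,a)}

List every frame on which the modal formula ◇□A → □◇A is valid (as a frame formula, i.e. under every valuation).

G2

The schema corresponds to convergence: ∀x ∀y ∀z (Rxy ∧ Rxz → ∃w (Ryw ∧ Rzw)).
G1: fails — Rcc and Rca but c and a have no common successor.
G2: satisfies the condition.
G3: fails — Rab and Rac but b and c have no common successor.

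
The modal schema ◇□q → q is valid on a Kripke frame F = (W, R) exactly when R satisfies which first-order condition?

symmetry: ∀x ∀y (Rxy → Ryx)

This schema is equivalent to the B axiom q → □◇q.
It corresponds to symmetry: ∀x ∀y (Rxy → Ryx).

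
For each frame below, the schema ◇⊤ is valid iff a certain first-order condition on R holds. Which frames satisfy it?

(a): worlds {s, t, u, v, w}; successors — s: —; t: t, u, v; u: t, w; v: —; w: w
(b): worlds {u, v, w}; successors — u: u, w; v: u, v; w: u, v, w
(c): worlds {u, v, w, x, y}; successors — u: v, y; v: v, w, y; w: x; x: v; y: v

(b), (c)

Frame correspondent (Sahlqvist): ∀x ∃y Rxy — i.e. seriality.
(a): fails — world s has no successor.
(b): ✓.
(c): ✓.
Valid on: (b), (c).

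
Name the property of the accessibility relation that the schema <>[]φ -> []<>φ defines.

Suppose ◇□φ→□◇φ is valid. Take Rxy, Rxz and set V(φ)={w : Ryw}. Then □φ at y so ◇□φ at x, so □◇φ at x, so ◇φ at z, giving w with Rzw and Ryw.

convergence: forall x forall y forall z (Rxy & Rxz -> exists w (Ryw & Rzw))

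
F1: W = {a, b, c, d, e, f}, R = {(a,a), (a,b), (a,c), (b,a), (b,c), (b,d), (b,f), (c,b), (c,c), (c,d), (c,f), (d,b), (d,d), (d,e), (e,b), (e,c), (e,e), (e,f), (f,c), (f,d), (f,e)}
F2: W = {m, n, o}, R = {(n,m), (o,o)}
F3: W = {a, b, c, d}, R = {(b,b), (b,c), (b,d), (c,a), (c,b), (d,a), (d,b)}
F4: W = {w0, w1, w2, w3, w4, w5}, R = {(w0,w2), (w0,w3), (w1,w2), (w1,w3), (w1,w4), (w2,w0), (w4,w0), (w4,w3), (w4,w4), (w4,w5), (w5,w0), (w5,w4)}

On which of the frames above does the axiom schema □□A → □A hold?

The schema corresponds to density: ∀x ∀y (Rxy → ∃z (Rxz ∧ Rzy)).
F1: satisfies the condition.
F2: fails — Rnm but no z with Rnz and Rzm.
F3: fails — Rca but no z with Rcz and Rza.
F4: fails — Rw1w2 but no z with Rw1z and Rzw2.

F1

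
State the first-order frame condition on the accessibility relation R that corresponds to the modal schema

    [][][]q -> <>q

forall x exists w (x R^3 w & xRw)

This is a Sahlqvist (Geach-type) schema ◇^0□^3q → □^0◇^1q.
Minimal-valuation argument: fix x; take any y with xR^0y and any z with xR^0z. Set V(q) to the set of worlds R-reachable from y in exactly 3 steps. Then □^3q holds at y, so the antecedent holds at x; validity forces ◇^1q at z, giving a w with zR^1w and yR^3w.
First-order correspondent: forall x exists w (x R^3 w & xRw).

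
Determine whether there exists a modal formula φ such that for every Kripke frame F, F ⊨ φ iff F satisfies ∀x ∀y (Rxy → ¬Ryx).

If a class were modally definable it would be closed under surjective bounded morphisms (Goldblatt–Thomason).
The 5-cycle (worlds 0,1,2,3,4 with 0→1→2→3→4→0) is asymmetric. Mapping every world to a single reflexive point • is a surjective bounded morphism, and the reflexive point is not asymmetric (R•• but asymmetry requires ¬R••).
So the class is not modally definable.

No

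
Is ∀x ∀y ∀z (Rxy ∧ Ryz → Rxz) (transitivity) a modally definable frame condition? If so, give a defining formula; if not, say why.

The condition is transitivity. A defining modal formula is □r → □□r.
Suppose □r→□□r is valid. Take Rxy, Ryz and set V(r)={w : Rxw}. Then □r at x, so □□r at x, so □r at y, so r at z, i.e. Rxz.

Yes, by □r → □□r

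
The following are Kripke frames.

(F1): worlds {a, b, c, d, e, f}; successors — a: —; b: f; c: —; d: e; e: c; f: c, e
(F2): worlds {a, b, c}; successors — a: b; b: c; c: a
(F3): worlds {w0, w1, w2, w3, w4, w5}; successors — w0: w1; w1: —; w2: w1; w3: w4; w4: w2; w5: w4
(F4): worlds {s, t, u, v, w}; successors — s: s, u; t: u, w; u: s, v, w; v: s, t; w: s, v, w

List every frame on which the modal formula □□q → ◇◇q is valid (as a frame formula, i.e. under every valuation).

This is the axiom for a generalized confluence (Geach) condition; its first-order frame correspondent is ∀x ∃w (xR²w ∧ xR²w).
(F1): fails — at a but no w with aR²w and aR²w.
(F2): condition met.
(F3): fails — at w0 but no w with w0R²w and w0R²w.
(F4): condition met.
Valid on: (F2), (F4).

(F2), (F4)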